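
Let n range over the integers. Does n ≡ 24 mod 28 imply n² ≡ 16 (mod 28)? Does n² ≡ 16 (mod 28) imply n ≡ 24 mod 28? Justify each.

Not equivalent: only (⇒) holds.

Forward direction. Suppose n ≡ 24 mod 28. Write n = 28j + 24. Then (28j + 24)² = 784j² + 1344j + 576 = 28(28j² + 48j + 20) + 16, so n² ≡ 16 (mod 28).

Converse. This fails: take n = 4. Then 4² = 16 ≡ 16 (mod 28), yet 4 ≡ 4 (mod 28), not 24.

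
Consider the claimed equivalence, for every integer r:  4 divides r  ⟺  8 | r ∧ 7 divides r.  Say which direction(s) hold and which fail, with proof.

Only the converse holds.

(⇒) This fails: take r = 4. Certainly 4 ∣ 4, but 8 ∤ 4.

(⇐) Suppose 8 ∣ r and 7 ∣ r. Any common multiple of 8 and 7 is a multiple of their lcm; here gcd(8, 7) = 1, so lcm(8, 7) = 8·7 = 56, so 56 ∣ r. Since 4 ∣ 56, it follows that 4 ∣ r.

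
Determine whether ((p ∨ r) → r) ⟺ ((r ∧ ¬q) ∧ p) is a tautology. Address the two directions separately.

Converse. Assume the antecedent. If q is true, the antecedent cannot hold. If q is false, the antecedent forces (q = F, r = T, p = T), and (p ∨ r) → r holds there. Either way (p ∨ r) → r holds.

Forward direction. This fails. Under q = F, r = F, p = F, the left side is true but the right side is false.

Only the converse holds.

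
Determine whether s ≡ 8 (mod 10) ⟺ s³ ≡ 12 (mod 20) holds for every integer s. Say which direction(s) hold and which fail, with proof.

(⇐) The residues r modulo 20 with r³ ≡ 12 (mod 20) are exactly {8, 18}, and each is ≡ 8 (mod 10).

(⇒) Suppose s ≡ 8 (mod 10). Working modulo 20, s ∈ {8, 18}; for each such r, r³ ≡ 12 (mod 20).

Both directions hold.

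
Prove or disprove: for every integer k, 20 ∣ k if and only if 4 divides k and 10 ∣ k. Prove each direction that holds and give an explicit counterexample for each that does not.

Both directions hold.

(←) Suppose 4 ∣ k and 10 ∣ k. Any common multiple of 4 and 10 is a multiple of their lcm; here lcm(4, 10) = 4·10/gcd(4, 10) = 40/2 = 20, so 20 ∣ k.

(→) If 20 ∣ k, write k = 20q. Since 20 = 5·4, k = 4·(5q), so 4 ∣ k; and since 20 = 2·10, k = 10·(2q), so 10 ∣ k.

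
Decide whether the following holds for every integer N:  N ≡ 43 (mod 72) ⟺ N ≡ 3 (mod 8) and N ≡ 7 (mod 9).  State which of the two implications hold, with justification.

(⇐) If N ≡ 3 (mod 8) and N ≡ 7 (mod 9), then by the Chinese remainder theorem N ≡ 43 (mod 72). This is exactly N ≡ 43 (mod 72).

(⇒) Suppose N ≡ 43 (mod 72); write N = 72j + 43. Since 8 ∣ 72, reducing mod 8 gives N ≡ 43 ≡ 3 (mod 8); since 9 ∣ 72, reducing mod 9 gives N ≡ 43 ≡ 7 (mod 9).

Equivalent; both directions hold.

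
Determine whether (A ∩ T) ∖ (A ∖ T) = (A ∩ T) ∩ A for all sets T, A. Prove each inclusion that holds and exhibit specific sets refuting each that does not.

Forward inclusion. Let x ∈ (A ∩ T) ∖ (A ∖ T). Then x ∈ T ∩ A, from which x ∈ (A ∩ T) ∩ A.

Reverse inclusion. Let x ∈ (A ∩ T) ∩ A. Then x ∈ T ∩ A, from which x ∈ (A ∩ T) ∖ (A ∖ T).

Both inclusions hold.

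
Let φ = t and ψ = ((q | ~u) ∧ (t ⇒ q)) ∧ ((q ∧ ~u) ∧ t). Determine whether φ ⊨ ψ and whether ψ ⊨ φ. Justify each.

The forward direction fails; the converse holds.

[⇒] This fails. Under u = F, t = T, q = F, the left side is true but the right side is false.

[⇐] Assume the antecedent. If u is true, the antecedent cannot hold. If u is false, the antecedent forces (u = F, t = T, q = T), and t holds there. Either way t holds.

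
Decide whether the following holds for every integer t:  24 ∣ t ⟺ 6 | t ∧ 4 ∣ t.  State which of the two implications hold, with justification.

Only the forward direction holds.

(→) If 24 ∣ t, write t = 24q. Since 24 = 4·6, t = 6·(4q), so 6 ∣ t; and since 24 = 6·4, t = 4·(6q), so 4 ∣ t.

(←) This fails: take t = 12. Both 6 ∣ 12 and 4 ∣ 12, yet 12 is not a multiple of 24 (since 12 = 0·24 + 12), so 24 ∤ 12.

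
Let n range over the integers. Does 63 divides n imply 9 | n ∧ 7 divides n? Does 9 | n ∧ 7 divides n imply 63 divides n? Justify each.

The biconditional holds.

[⇐] Suppose 9 ∣ n and 7 ∣ n. Any common multiple of 9 and 7 is a multiple of their lcm; here gcd(9, 7) = 1, so lcm(9, 7) = 9·7 = 63, so 63 ∣ n.

[⇒] If 63 ∣ n, write n = 63q. Since 63 = 7·9, n = 9·(7q), so 9 ∣ n; and since 63 = 9·7, n = 7·(9q), so 7 ∣ n.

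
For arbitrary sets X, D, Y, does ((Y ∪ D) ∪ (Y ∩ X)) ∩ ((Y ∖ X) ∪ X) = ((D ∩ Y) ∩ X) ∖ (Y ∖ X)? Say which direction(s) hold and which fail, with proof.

The sets are not equal: only the reverse inclusion holds.

(⟸) Let x ∈ ((D ∩ Y) ∩ X) ∖ (Y ∖ X). Then x ∈ X ∩ D ∩ Y, from which x ∈ ((Y ∪ D) ∪ (Y ∩ X)) ∩ ((Y ∖ X) ∪ X).

(⟹) This inclusion fails. Take X = {1}, D = {1}, Y = ∅; then 1 ∈ ((Y ∪ D) ∪ (Y ∩ X)) ∩ ((Y ∖ X) ∪ X) but 1 ∉ ((D ∩ Y) ∩ X) ∖ (Y ∖ X).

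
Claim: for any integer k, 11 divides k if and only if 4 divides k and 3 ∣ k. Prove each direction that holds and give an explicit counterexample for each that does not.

Both directions fail.

(⟹) This fails: take k = 11. Certainly 11 ∣ 11, but 4 ∤ 11.

(⟸) This fails: take k = 12. Both 4 ∣ 12 and 3 ∣ 12, yet 12 is not a multiple of 11 (since 12 = 1·11 + 1), so 11 ∤ 12.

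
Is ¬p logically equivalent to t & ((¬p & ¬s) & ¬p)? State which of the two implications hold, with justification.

(→) This fails. Under t = F, s = F, p = F, the left side is true but the right side is false.

(←) Assume the antecedent. If t is true, the antecedent forces (t = T, s = F, p = F), and ¬p holds there. If t is false, the antecedent cannot hold. Either way ¬p holds.

Only the reverse direction holds.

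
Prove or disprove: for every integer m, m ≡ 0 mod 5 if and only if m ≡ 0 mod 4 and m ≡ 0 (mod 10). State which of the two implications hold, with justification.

Not equivalent: only (⇐) holds.

(⇐) If m ≡ 0 (mod 4) and m ≡ 0 (mod 10), then by the Chinese remainder theorem m ≡ 0 (mod 20). Since 0 ≡ 0 (mod 5) and 5 ∣ 20, we get m ≡ 0 (mod 5).

(⇒) This fails: m = 10 gives 10 ≡ 0 (mod 5) but 10 ≡ 2 (mod 4), so the conjunction on the right does not hold.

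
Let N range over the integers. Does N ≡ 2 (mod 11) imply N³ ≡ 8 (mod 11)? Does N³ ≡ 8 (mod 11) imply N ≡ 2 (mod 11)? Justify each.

(⟹) Suppose N ≡ 2 (mod 11). Write N = 11j + 2. Then (11j + 2)³ = 1331j³ + 726j² + 132j + 8 = 11(121j³ + 66j² + 12j) + 8, so N³ ≡ 8 (mod 11).

(⟸) For the converse, argue contrapositively. If N ≢ 2 (mod 11), then N is congruent to one of 0, 1, 3, 4, 5, 6, 7, 8, 9, 10 modulo 11, and these give N³ ≡ 0, 1, 5, 9, 4, 7, 2, 6, 3, 10 respectively — never 8.

Both directions hold.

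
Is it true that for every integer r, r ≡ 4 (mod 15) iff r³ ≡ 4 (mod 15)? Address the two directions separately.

Both directions hold; the statement is true.

(→) Suppose r ≡ 4 (mod 15). Write r = 15j + 4. Then (15j + 4)³ = 3375j³ + 2700j² + 720j + 64 = 15(225j³ + 180j² + 48j + 4) + 4, so r³ ≡ 4 (mod 15).

(←) Conversely, suppose r³ ≡ 4 (mod 15). The only residue r in {0, …, 14} with r³ ≡ 4 (mod 15) is r = 4, so r ≡ 4 (mod 15).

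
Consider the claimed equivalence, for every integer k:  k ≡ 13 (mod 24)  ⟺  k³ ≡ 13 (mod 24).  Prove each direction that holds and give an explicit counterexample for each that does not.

[⇒] Suppose k ≡ 13 (mod 24). Write k = 24j + 13. Then (24j + 13)³ = 13824j³ + 22464j² + 12168j + 2197 = 24(576j³ + 936j² + 507j + 91) + 13, so k³ ≡ 13 (mod 24).

[⇐] Conversely, suppose k³ ≡ 13 (mod 24). The only residue r in {0, …, 23} with r³ ≡ 13 (mod 24) is r = 13, so k ≡ 13 (mod 24).

Equivalent; both directions hold.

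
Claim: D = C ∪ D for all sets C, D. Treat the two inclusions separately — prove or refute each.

Only the forward inclusion holds.

(⊇) This inclusion fails. Take C = {1}, D = ∅; then 1 ∈ C ∪ D but 1 ∉ D.

(⊆) Let x ∈ D. Then either x ∈ D and x ∉ C; or x ∈ C ∩ D. In each case x ∈ C ∪ D, so D ⊆ C ∪ D.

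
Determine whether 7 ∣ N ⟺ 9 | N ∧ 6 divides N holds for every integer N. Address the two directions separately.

(⇒) This fails: take N = 7. Certainly 7 ∣ 7, but 9 ∤ 7.

(⇐) This fails: take N = 18. Both 9 ∣ 18 and 6 ∣ 18, yet 18 is not a multiple of 7 (since 18 = 2·7 + 4), so 7 ∤ 18.

Both directions fail.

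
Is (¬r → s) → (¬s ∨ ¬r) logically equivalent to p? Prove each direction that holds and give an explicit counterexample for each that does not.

(⇒) fails and (⇐) fails.

[⇒] This fails. Under r = F, s = F, p = F, the left side is true but the right side is false.

[⇐] This fails. Under r = T, s = T, p = T, the left side is false but the right side is true.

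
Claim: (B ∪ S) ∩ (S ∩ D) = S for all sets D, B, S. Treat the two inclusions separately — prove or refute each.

Forward inclusion. Let x ∈ (B ∪ S) ∩ (S ∩ D). Then either x ∈ D ∩ S and x ∉ B; or x ∈ D ∩ B ∩ S. In each case x ∈ S, so (B ∪ S) ∩ (S ∩ D) ⊆ S.

Reverse inclusion. This inclusion fails. Take D = ∅, B = ∅, S = {1}; then 1 ∈ S but 1 ∉ (B ∪ S) ∩ (S ∩ D).

The sets are not equal: only the forward inclusion holds.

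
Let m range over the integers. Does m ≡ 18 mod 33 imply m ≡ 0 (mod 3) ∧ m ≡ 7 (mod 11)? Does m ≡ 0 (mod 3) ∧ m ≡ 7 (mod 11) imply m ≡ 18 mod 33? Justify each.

Both directions hold; the statement is true.

(←) If m ≡ 0 (mod 3) and m ≡ 7 (mod 11), then by the Chinese remainder theorem m ≡ 18 (mod 33). This is exactly m ≡ 18 (mod 33).

(→) Suppose m ≡ 18 (mod 33); write m = 33j + 18. Since 3 ∣ 33, reducing mod 3 gives m ≡ 18 ≡ 0 (mod 3); since 11 ∣ 33, reducing mod 11 gives m ≡ 18 ≡ 7 (mod 11).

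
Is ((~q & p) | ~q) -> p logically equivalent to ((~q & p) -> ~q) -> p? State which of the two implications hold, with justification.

Converse. Assume the antecedent. If p is true, ((~q & p) | ~q) -> p reduces to true regardless of the other variables. If p is false, the antecedent cannot hold. Either way ((~q & p) | ~q) -> p holds.

Forward direction. This fails. Under p = F, q = T, the left side is true but the right side is false.

(⇒) fails; (⇐) holds.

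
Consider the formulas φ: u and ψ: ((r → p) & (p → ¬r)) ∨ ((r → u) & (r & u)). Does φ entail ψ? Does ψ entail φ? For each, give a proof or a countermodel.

Only the forward implication holds.

(→) Assume the antecedent. If r is true, the antecedent forces (r = T, u = T, p = F) or (r = T, u = T, p = T), and the consequent holds there. If r is false, the consequent reduces to true regardless of the other variables. Either way the consequent holds.

(←) This fails. Under r = F, u = F, p = F, the left side is false but the right side is true.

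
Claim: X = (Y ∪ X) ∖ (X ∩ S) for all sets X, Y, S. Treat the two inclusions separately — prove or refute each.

Both inclusions fail.

(⟹) This inclusion fails. Take X = {1}, Y = ∅, S = {1}; then 1 ∈ X but 1 ∉ (Y ∪ X) ∖ (X ∩ S).

(⟸) This inclusion fails. Take X = ∅, Y = {1}, S = ∅; then 1 ∈ (Y ∪ X) ∖ (X ∩ S) but 1 ∉ X.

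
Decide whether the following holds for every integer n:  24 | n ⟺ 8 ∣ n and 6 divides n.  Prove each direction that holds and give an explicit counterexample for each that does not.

Both directions hold.

(←) Suppose 8 ∣ n and 6 ∣ n. Any common multiple of 8 and 6 is a multiple of their lcm; here lcm(8, 6) = 8·6/gcd(8, 6) = 48/2 = 24, so 24 ∣ n.

(→) If 24 ∣ n, write n = 24q. Since 24 = 3·8, n = 8·(3q), so 8 ∣ n; and since 24 = 4·6, n = 6·(4q), so 6 ∣ n.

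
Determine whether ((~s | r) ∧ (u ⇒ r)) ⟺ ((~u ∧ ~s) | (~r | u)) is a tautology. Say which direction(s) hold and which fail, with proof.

Neither direction holds.

[⇒] This fails. Under s = T, r = T, u = F, the left side is true but the right side is false.

[⇐] This fails. Under s = T, r = F, u = F, the left side is false but the right side is true.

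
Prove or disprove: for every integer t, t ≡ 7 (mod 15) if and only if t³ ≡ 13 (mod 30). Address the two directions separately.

(⟹) This fails: take t = 22. Then 22 ≡ 7 (mod 15), but 22³ = 10648 ≡ 28 (mod 30), not 13.

(⟸) Conversely, the residues r modulo 30 with r³ ≡ 13 (mod 30) are exactly {7}, and each is ≡ 7 (mod 15).

Not equivalent: only (⇐) holds.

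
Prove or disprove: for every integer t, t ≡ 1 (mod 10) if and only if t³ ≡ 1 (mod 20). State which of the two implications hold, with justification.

Only the converse holds.

(⟹) This fails: take t = 11. Then 11 ≡ 1 (mod 10), but 11³ = 1331 ≡ 11 (mod 20), not 1.

(⟸) Conversely, the residues r modulo 20 with r³ ≡ 1 (mod 20) are exactly {1}, and each is ≡ 1 (mod 10).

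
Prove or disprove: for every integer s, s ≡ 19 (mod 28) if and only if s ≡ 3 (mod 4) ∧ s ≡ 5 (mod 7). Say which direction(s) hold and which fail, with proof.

Both directions hold; the statement is true.

(⇒) Suppose s ≡ 19 (mod 28); write s = 28j + 19. Since 4 ∣ 28, reducing mod 4 gives s ≡ 19 ≡ 3 (mod 4); since 7 ∣ 28, reducing mod 7 gives s ≡ 19 ≡ 5 (mod 7).

(⇐) Conversely, if s ≡ 3 (mod 4) and s ≡ 5 (mod 7), then by the Chinese remainder theorem s ≡ 19 (mod 28). This is exactly s ≡ 19 (mod 28).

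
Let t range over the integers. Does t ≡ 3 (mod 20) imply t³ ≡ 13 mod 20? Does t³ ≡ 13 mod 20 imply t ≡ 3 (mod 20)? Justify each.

[⇒] This fails: take t = 3. Then 3 ≡ 3 (mod 20), but 3³ = 27 ≡ 7 (mod 20), not 13.

[⇐] This fails: take t = 17. Then 17³ = 4913 ≡ 13 (mod 20), yet 17 ≡ 17 (mod 20), not 3.

Neither implication holds.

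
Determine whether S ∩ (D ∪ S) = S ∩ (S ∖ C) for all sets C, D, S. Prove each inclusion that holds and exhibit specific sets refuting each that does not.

Forward inclusion. This inclusion fails. Take C = {1}, D = ∅, S = {1}; then 1 ∈ S ∩ (D ∪ S) but 1 ∉ S ∩ (S ∖ C).

Reverse inclusion. Let x ∈ S ∩ (S ∖ C). Then either x ∈ S and x ∉ C, D; or x ∈ D ∩ S and x ∉ C. In each case x ∈ S ∩ (D ∪ S), so S ∩ (S ∖ C) ⊆ S ∩ (D ∪ S).

The sets are not equal: only the reverse inclusion holds.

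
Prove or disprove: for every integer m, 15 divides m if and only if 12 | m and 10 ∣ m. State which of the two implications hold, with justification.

Forward direction. This fails: take m = 15. Certainly 15 ∣ 15, but 12 ∤ 15.

Converse. Suppose 12 ∣ m and 10 ∣ m. Any common multiple of 12 and 10 is a multiple of their lcm; here lcm(12, 10) = 12·10/gcd(12, 10) = 120/2 = 60, so 60 ∣ m. Since 15 ∣ 60, it follows that 15 ∣ m.

The forward direction fails; the converse holds.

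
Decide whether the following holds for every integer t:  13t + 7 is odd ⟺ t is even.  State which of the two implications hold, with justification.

Both directions hold.

Forward direction. Suppose 13t + 7 is odd. Since 13 is odd, 13t and t have the same parity, so 13t + 7 ≡ t + 7 (mod 2). As 7 is odd, 13t + 7 is odd exactly when t is even. Thus t is even.

Converse. Suppose t is even; write t = 2j. Then 13t + 7 = 13·(2j) + 7 = 2·13j + 7, which is odd.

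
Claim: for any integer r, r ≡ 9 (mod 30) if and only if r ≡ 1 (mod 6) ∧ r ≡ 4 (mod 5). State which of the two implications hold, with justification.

(⇒) This fails: r = 9 gives 9 ≡ 9 (mod 30) but 9 ≡ 3 (mod 6), so the conjunction on the right does not hold.

(⇐) This fails: r = 19 satisfies both congruences on the right (19 ≡ 1 mod 6 and 19 ≡ 4 mod 5) yet 19 ≡ 19 (mod 30), not 9.

Neither direction holds.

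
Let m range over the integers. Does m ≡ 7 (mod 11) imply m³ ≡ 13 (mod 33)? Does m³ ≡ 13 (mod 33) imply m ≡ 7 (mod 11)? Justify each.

Only the converse holds.

Forward direction. This fails: take m = 18. Then 18 ≡ 7 (mod 11), but 18³ = 5832 ≡ 24 (mod 33), not 13.

Converse. The residues r modulo 33 with r³ ≡ 13 (mod 33) are exactly {7}, and each is ≡ 7 (mod 11).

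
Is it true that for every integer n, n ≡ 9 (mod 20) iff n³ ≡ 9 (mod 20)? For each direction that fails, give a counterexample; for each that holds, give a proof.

Both implications hold.

(⟹) Suppose n ≡ 9 (mod 20). Write n = 20j + 9. Then (20j + 9)³ = 8000j³ + 10800j² + 4860j + 729 = 20(400j³ + 540j² + 243j + 36) + 9, so n³ ≡ 9 (mod 20).

(⟸) Conversely, suppose n³ ≡ 9 (mod 20). The only residue r in {0, …, 19} with r³ ≡ 9 (mod 20) is r = 9, so n ≡ 9 (mod 20).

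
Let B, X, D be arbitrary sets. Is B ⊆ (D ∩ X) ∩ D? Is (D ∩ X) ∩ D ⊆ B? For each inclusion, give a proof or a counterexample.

Both inclusions fail.

Forward inclusion. This inclusion fails. Take B = {1}, X = ∅, D = ∅; then 1 ∈ B but 1 ∉ (D ∩ X) ∩ D.

Reverse inclusion. This inclusion fails. Take B = ∅, X = {1}, D = {1}; then 1 ∈ (D ∩ X) ∩ D but 1 ∉ B.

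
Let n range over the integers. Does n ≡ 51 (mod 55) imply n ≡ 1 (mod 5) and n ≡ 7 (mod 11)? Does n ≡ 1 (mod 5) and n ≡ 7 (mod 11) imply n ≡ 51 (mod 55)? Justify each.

Equivalent; both directions hold.

(→) Suppose n ≡ 51 (mod 55); write n = 55j + 51. Since 5 ∣ 55, reducing mod 5 gives n ≡ 51 ≡ 1 (mod 5); since 11 ∣ 55, reducing mod 11 gives n ≡ 51 ≡ 7 (mod 11).

(←) Conversely, if n ≡ 1 (mod 5) and n ≡ 7 (mod 11), then by the Chinese remainder theorem n ≡ 51 (mod 55). This is exactly n ≡ 51 (mod 55).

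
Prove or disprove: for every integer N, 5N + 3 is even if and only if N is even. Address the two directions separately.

[⇒] This fails: N = 5 gives 5N + 3 = 28, which is even, but 5 is odd, not even.

[⇐] This also fails: N = 0 is even, but 5N + 3 = 3 is odd, not even.

Neither direction holds.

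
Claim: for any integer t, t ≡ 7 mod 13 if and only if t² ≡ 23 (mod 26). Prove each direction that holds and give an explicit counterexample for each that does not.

Forward direction. This fails: take t = 20. Then 20 ≡ 7 (mod 13), but 20² = 400 ≡ 10 (mod 26), not 23.

Converse. This fails: take t = 19. Then 19² = 361 ≡ 23 (mod 26), yet 19 ≡ 6 (mod 13), not 7.

Neither implication holds.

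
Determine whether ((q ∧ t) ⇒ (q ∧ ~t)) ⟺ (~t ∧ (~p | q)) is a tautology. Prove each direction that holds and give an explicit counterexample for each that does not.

Not equivalent: only (⇐) holds.

[⇐] Assume the antecedent. If t is true, the antecedent cannot hold. If t is false, (q ∧ t) ⇒ (q ∧ ~t) reduces to true regardless of the other variables. Either way (q ∧ t) ⇒ (q ∧ ~t) holds.

[⇒] This fails. Under t = T, q = F, p = F, the left side is true but the right side is false.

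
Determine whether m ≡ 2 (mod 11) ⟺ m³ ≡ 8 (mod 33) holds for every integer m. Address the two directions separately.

[⇒] This fails: take m = 13. Then 13 ≡ 2 (mod 11), but 13³ = 2197 ≡ 19 (mod 33), not 8.

[⇐] Conversely, the residues r modulo 33 with r³ ≡ 8 (mod 33) are exactly {2}, and each is ≡ 2 (mod 11).

The forward direction fails; the converse holds.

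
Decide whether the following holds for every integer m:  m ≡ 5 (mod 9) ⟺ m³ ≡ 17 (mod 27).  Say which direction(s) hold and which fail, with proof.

Converse. The residues r modulo 27 with r³ ≡ 17 (mod 27) are exactly {5, 14, 23}, and each is ≡ 5 (mod 9).

Forward direction. Suppose m ≡ 5 (mod 9). Working modulo 27, m ∈ {5, 14, 23}; for each such r, r³ ≡ 17 (mod 27).

Equivalent; both directions hold.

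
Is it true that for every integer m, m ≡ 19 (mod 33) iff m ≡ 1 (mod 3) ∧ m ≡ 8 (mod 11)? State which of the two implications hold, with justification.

Both directions hold.

(⟹) Suppose m ≡ 19 (mod 33); write m = 33j + 19. Since 3 ∣ 33, reducing mod 3 gives m ≡ 19 ≡ 1 (mod 3); since 11 ∣ 33, reducing mod 11 gives m ≡ 19 ≡ 8 (mod 11).

(⟸) Conversely, if m ≡ 1 (mod 3) and m ≡ 8 (mod 11), then by the Chinese remainder theorem m ≡ 19 (mod 33). This is exactly m ≡ 19 (mod 33).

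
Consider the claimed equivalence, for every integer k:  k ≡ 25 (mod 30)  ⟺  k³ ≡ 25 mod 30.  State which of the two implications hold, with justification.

[⇒] Suppose k ≡ 25 (mod 30). Write k = 30j + 25. Then (30j + 25)³ = 27000j³ + 67500j² + 56250j + 15625 = 30(900j³ + 2250j² + 1875j + 520) + 25, so k³ ≡ 25 (mod 30).

[⇐] Conversely, suppose k³ ≡ 25 (mod 30). The only residue r in {0, …, 29} with r³ ≡ 25 (mod 30) is r = 25, so k ≡ 25 (mod 30).

Equivalent; both directions hold.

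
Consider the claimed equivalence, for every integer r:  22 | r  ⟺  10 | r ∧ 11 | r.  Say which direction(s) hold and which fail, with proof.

(←) Suppose 10 ∣ r and 11 ∣ r. Any common multiple of 10 and 11 is a multiple of their lcm; here gcd(10, 11) = 1, so lcm(10, 11) = 10·11 = 110, so 110 ∣ r. Since 22 ∣ 110, it follows that 22 ∣ r.

(→) This fails: take r = 22. Certainly 22 ∣ 22, but 10 ∤ 22.

Only the reverse direction holds.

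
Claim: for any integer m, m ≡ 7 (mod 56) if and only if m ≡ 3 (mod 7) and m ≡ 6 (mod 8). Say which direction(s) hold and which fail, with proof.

Neither direction holds.

(→) This fails: m = 7 gives 7 ≡ 7 (mod 56) but 7 ≡ 0 (mod 7), so the conjunction on the right does not hold.

(←) This fails: m = 38 satisfies both congruences on the right (38 ≡ 3 mod 7 and 38 ≡ 6 mod 8) yet 38 ≡ 38 (mod 56), not 7.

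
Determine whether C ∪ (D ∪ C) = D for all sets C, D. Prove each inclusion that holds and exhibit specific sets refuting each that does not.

(⊆) fails; (⊇) holds.

Reverse inclusion. Let x ∈ D. Then either x ∈ D and x ∉ C; or x ∈ C ∩ D. In each case x ∈ C ∪ (D ∪ C), so D ⊆ C ∪ (D ∪ C).

Forward inclusion. This inclusion fails. Take C = {1}, D = ∅; then 1 ∈ C ∪ (D ∪ C) but 1 ∉ D.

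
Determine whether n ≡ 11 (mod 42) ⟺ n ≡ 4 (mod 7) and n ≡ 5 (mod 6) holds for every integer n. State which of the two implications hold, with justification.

Both directions hold.

[⇐] If n ≡ 4 (mod 7) and n ≡ 5 (mod 6), then by the Chinese remainder theorem n ≡ 11 (mod 42). This is exactly n ≡ 11 (mod 42).

[⇒] Suppose n ≡ 11 (mod 42); write n = 42j + 11. Since 7 ∣ 42, reducing mod 7 gives n ≡ 11 ≡ 4 (mod 7); since 6 ∣ 42, reducing mod 6 gives n ≡ 11 ≡ 5 (mod 6).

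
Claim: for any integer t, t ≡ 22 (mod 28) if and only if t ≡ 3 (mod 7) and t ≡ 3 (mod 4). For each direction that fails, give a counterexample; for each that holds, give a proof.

(⇒) This fails: t = 22 gives 22 ≡ 22 (mod 28) but 22 ≡ 1 (mod 7), so the conjunction on the right does not hold.

(⇐) This fails: t = 3 satisfies both congruences on the right (3 ≡ 3 mod 7 and 3 ≡ 3 mod 4) yet 3 ≡ 3 (mod 28), not 22.

Neither implication holds.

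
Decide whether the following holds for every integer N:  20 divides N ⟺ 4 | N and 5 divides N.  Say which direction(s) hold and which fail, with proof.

Both implications hold.

(⇒) If 20 ∣ N, write N = 20q. Since 20 = 5·4, N = 4·(5q), so 4 ∣ N; and since 20 = 4·5, N = 5·(4q), so 5 ∣ N.

(⇐) Suppose 4 ∣ N and 5 ∣ N. Any common multiple of 4 and 5 is a multiple of their lcm; here gcd(4, 5) = 1, so lcm(4, 5) = 4·5 = 20, so 20 ∣ N.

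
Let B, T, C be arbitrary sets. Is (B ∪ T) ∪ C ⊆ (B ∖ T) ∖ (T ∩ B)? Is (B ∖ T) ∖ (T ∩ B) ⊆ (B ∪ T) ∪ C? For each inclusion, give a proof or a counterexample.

(⊆) This inclusion fails. Take B = ∅, T = {1}, C = ∅; then 1 ∈ (B ∪ T) ∪ C but 1 ∉ (B ∖ T) ∖ (T ∩ B).

(⊇) Let x ∈ (B ∖ T) ∖ (T ∩ B). Then either x ∈ B and x ∉ T, C; or x ∈ B ∩ C and x ∉ T. In each case x ∈ (B ∪ T) ∪ C, so (B ∖ T) ∖ (T ∩ B) ⊆ (B ∪ T) ∪ C.

Only the reverse inclusion holds.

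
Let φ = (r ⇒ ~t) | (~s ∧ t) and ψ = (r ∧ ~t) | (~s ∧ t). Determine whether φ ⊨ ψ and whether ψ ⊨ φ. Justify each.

(⇒) fails; (⇐) holds.

(⟹) This fails. Under s = F, r = F, t = F, the left side is true but the right side is false.

(⟸) Assume the antecedent. If s is true, the antecedent forces (s = T, r = T, t = F), and (r ⇒ ~t) | (~s ∧ t) holds there. If s is false, (r ⇒ ~t) | (~s ∧ t) reduces to true regardless of the other variables. Either way (r ⇒ ~t) | (~s ∧ t) holds.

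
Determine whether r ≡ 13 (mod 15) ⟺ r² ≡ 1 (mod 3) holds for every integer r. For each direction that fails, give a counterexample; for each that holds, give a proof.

Only the forward direction holds.

(⟹) Suppose r ≡ 13 (mod 15). Then r² ≡ 13² = 169 (mod 15), and since 3 ∣ 15, also r² ≡ 1 (mod 3).

(⟸) This fails: take r = 1. Then 1² = 1 ≡ 1 (mod 3), yet 1 ≡ 1 (mod 15), not 13.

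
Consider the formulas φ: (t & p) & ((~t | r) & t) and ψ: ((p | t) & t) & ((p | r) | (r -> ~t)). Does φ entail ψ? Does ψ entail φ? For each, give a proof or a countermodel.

Not equivalent: only (⇒) holds.

(⇐) This fails. Under r = F, t = T, p = F, the left side is false but the right side is true.

(⇒) Assume the antecedent. If r is true, the antecedent forces (r = T, t = T, p = T), and the consequent holds there. If r is false, the antecedent cannot hold. Either way the consequent holds.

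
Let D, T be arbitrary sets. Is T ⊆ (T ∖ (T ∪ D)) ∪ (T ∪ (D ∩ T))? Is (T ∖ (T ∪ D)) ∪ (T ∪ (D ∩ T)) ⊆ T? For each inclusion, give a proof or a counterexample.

(⟹) Let x ∈ T. Then either x ∈ T and x ∉ D; or x ∈ D ∩ T. In each case x ∈ (T ∖ (T ∪ D)) ∪ (T ∪ (D ∩ T)), so T ⊆ (T ∖ (T ∪ D)) ∪ (T ∪ (D ∩ T)).

(⟸) Let x ∈ (T ∖ (T ∪ D)) ∪ (T ∪ (D ∩ T)). Then either x ∈ T and x ∉ D; or x ∈ D ∩ T. In each case x ∈ T, so (T ∖ (T ∪ D)) ∪ (T ∪ (D ∩ T)) ⊆ T.

The two sets are equal.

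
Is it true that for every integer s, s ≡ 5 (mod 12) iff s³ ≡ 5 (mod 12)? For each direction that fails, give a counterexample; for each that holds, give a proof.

(←) For the converse, argue contrapositively. If s ≢ 5 (mod 12), then s is congruent to one of 0, 1, 2, 3, 4, 6, 7, 8, 9, 10, 11 modulo 12, and these give s³ ≡ 0, 1, 8, 3, 4, 0, 7, 8, 9, 4, 11 respectively — never 5.

(→) Suppose s ≡ 5 (mod 12). Write s = 12j + 5. Then (12j + 5)³ = 1728j³ + 2160j² + 900j + 125 = 12(144j³ + 180j² + 75j + 10) + 5, so s³ ≡ 5 (mod 12).

Both directions hold; the statement is true.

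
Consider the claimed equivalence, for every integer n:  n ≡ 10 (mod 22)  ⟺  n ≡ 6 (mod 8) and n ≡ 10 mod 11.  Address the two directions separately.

[⇒] This fails: n = 32 gives 32 ≡ 10 (mod 22) but 32 ≡ 0 (mod 8), so the conjunction on the right does not hold.

[⇐] Conversely, if n ≡ 6 (mod 8) and n ≡ 10 (mod 11), then by the Chinese remainder theorem n ≡ 54 (mod 88). Since 54 ≡ 10 (mod 22) and 22 ∣ 88, we get n ≡ 10 (mod 22).

The forward direction fails; the converse holds.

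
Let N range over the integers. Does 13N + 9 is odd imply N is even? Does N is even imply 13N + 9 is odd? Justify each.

The biconditional holds.

(→) Suppose 13N + 9 is odd. Since 13 is odd, 13N and N have the same parity, so 13N + 9 ≡ N + 9 (mod 2). As 9 is odd, 13N + 9 is odd exactly when N is even. Thus N is even.

(←) Conversely, suppose N is even; write N = 2j. Then 13N + 9 = 13·(2j) + 9 = 2·13j + 9, which is odd.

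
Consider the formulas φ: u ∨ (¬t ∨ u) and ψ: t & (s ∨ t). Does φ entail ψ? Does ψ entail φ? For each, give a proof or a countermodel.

(⇒) This fails. Under s = F, u = F, t = F, the left side is true but the right side is false.

(⇐) This fails. Under s = F, u = F, t = T, the left side is false but the right side is true.

Neither direction holds.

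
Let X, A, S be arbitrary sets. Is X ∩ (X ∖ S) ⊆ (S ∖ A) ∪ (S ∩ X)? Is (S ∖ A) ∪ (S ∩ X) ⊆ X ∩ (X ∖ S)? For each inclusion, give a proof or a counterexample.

(⊆) This inclusion fails. Take X = {1}, A = ∅, S = ∅; then 1 ∈ X ∩ (X ∖ S) but 1 ∉ (S ∖ A) ∪ (S ∩ X).

(⊇) This inclusion fails. Take X = ∅, A = ∅, S = {1}; then 1 ∈ (S ∖ A) ∪ (S ∩ X) but 1 ∉ X ∩ (X ∖ S).

(⊆) fails and (⊇) fails.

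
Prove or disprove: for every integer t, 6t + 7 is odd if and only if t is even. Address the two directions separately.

Forward direction. This fails: take t = 7. Then 6t + 7 = 49, which is odd, yet t = 7 is odd, not even.

Converse. Suppose t is even. Since 6 is even, 6t is even for every t, so 6t + 7 has the same parity as 7, which is odd. Hence 6t + 7 is odd.

(⇒) fails; (⇐) holds.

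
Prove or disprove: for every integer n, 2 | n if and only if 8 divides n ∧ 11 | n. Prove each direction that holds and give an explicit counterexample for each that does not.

(→) This fails: take n = 2. Certainly 2 ∣ 2, but 8 ∤ 2.

(←) Suppose 8 ∣ n and 11 ∣ n. Any common multiple of 8 and 11 is a multiple of their lcm; here gcd(8, 11) = 1, so lcm(8, 11) = 8·11 = 88, so 88 ∣ n. Since 2 ∣ 88, it follows that 2 ∣ n.

(⇒) fails; (⇐) holds.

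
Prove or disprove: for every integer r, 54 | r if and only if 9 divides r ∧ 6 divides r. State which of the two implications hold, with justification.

(⟹) If 54 ∣ r, write r = 54q. Since 54 = 6·9, r = 9·(6q), so 9 ∣ r; and since 54 = 9·6, r = 6·(9q), so 6 ∣ r.

(⟸) This fails: take r = 18. Both 9 ∣ 18 and 6 ∣ 18, yet 18 is not a multiple of 54 (since 18 = 0·54 + 18), so 54 ∤ 18.

Not equivalent: only (⇒) holds.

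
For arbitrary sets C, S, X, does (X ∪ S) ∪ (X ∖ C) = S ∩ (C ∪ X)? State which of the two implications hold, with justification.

Only the reverse inclusion holds.

(⊇) Let x ∈ S ∩ (C ∪ X). Then either x ∈ C ∩ S and x ∉ X; or x ∈ S ∩ X and x ∉ C; or x ∈ C ∩ S ∩ X. In each case x ∈ (X ∪ S) ∪ (X ∖ C), so S ∩ (C ∪ X) ⊆ (X ∪ S) ∪ (X ∖ C).

(⊆) This inclusion fails. Take C = ∅, S = {1}, X = ∅; then 1 ∈ (X ∪ S) ∪ (X ∖ C) but 1 ∉ S ∩ (C ∪ X).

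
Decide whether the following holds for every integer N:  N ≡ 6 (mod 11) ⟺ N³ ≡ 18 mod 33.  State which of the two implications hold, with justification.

(→) This fails: take N = 17. Then 17 ≡ 6 (mod 11), but 17³ = 4913 ≡ 29 (mod 33), not 18.

(←) Conversely, the residues r modulo 33 with r³ ≡ 18 (mod 33) are exactly {6}, and each is ≡ 6 (mod 11).

Only the converse holds.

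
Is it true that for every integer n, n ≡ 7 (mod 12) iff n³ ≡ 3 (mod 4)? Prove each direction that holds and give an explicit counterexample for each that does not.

(⟹) Suppose n ≡ 7 (mod 12). Then n³ ≡ 7³ = 343 (mod 12), and since 4 ∣ 12, also n³ ≡ 3 (mod 4).

(⟸) This fails: take n = 3. Then 3³ = 27 ≡ 3 (mod 4), yet 3 ≡ 3 (mod 12), not 7.

(⇒) holds; (⇐) fails.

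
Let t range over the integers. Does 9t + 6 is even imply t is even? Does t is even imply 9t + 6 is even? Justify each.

(⇒) Suppose 9t + 6 is even. Since 9 is odd, 9t and t have the same parity, so 9t + 6 ≡ t + 6 (mod 2). As 6 is even, 9t + 6 is even exactly when t is even. Thus t is even.

(⇐) Conversely, suppose t is even; write t = 2j. Then 9t + 6 = 9·(2j) + 6 = 2·9j + 6, which is even.

Both directions hold; the statement is true.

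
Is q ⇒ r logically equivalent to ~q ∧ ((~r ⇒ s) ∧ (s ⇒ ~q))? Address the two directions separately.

Not equivalent: only (⇐) holds.

(⟹) This fails. Under r = F, q = F, s = F, the left side is true but the right side is false.

(⟸) Assume the antecedent. If r is true, q ⇒ r reduces to true regardless of the other variables. If r is false, the antecedent forces (r = F, q = F, s = T), and q ⇒ r holds there. Either way q ⇒ r holds.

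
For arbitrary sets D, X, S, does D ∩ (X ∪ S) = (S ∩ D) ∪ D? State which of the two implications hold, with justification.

Only the forward inclusion holds.

(⊆) Let x ∈ D ∩ (X ∪ S). Then either x ∈ D ∩ X and x ∉ S; or x ∈ D ∩ S and x ∉ X; or x ∈ D ∩ X ∩ S. In each case x ∈ (S ∩ D) ∪ D, so D ∩ (X ∪ S) ⊆ (S ∩ D) ∪ D.

(⊇) This inclusion fails. Take D = {1}, X = ∅, S = ∅; then 1 ∈ (S ∩ D) ∪ D but 1 ∉ D ∩ (X ∪ S).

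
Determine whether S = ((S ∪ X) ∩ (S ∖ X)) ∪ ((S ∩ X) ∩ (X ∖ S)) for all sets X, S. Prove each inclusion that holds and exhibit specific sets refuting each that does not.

Only the reverse inclusion holds.

Forward inclusion. This inclusion fails. Take X = {1}, S = {1}; then 1 ∈ S but 1 ∉ ((S ∪ X) ∩ (S ∖ X)) ∪ ((S ∩ X) ∩ (X ∖ S)).

Reverse inclusion. Let x ∈ ((S ∪ X) ∩ (S ∖ X)) ∪ ((S ∩ X) ∩ (X ∖ S)). Then x ∈ S and x ∉ X, from which x ∈ S.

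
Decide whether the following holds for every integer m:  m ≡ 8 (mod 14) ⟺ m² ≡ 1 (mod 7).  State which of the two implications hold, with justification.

[⇐] This fails: take m = 1. Then 1² = 1 ≡ 1 (mod 7), yet 1 ≡ 1 (mod 14), not 8.

[⇒] Suppose m ≡ 8 (mod 14). Then m² ≡ 8² = 64 (mod 14), and since 7 ∣ 14, also m² ≡ 1 (mod 7).

Only the forward implication holds.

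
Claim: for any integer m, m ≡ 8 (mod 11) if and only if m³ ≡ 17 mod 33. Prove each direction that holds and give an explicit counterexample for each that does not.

The forward direction fails; the converse holds.

[⇐] The residues r modulo 33 with r³ ≡ 17 (mod 33) are exactly {8}, and each is ≡ 8 (mod 11).

[⇒] This fails: take m = 19. Then 19 ≡ 8 (mod 11), but 19³ = 6859 ≡ 28 (mod 33), not 17.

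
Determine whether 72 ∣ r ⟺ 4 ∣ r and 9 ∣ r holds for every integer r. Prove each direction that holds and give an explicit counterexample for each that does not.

(⇒) If 72 ∣ r, write r = 72q. Since 72 = 18·4, r = 4·(18q), so 4 ∣ r; and since 72 = 8·9, r = 9·(8q), so 9 ∣ r.

(⇐) This fails: take r = 36. Both 4 ∣ 36 and 9 ∣ 36, yet 36 is not a multiple of 72 (since 36 = 0·72 + 36), so 72 ∤ 36.

Only the forward direction holds.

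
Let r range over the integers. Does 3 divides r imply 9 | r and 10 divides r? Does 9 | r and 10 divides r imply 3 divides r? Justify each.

(→) This fails: take r = 3. Certainly 3 ∣ 3, but 9 ∤ 3.

(←) Suppose 9 ∣ r and 10 ∣ r. Any common multiple of 9 and 10 is a multiple of their lcm; here gcd(9, 10) = 1, so lcm(9, 10) = 9·10 = 90, so 90 ∣ r. Since 3 ∣ 90, it follows that 3 ∣ r.

Not equivalent: only (⇐) holds.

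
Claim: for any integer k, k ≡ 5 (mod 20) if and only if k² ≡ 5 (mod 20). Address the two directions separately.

Only the forward implication holds.

(⇒) Suppose k ≡ 5 (mod 20). Write k = 20j + 5. Then (20j + 5)² = 400j² + 200j + 25 = 20(20j² + 10j + 1) + 5, so k² ≡ 5 (mod 20).

(⇐) This fails: take k = 15. Then 15² = 225 ≡ 5 (mod 20), yet 15 ≡ 15 (mod 20), not 5.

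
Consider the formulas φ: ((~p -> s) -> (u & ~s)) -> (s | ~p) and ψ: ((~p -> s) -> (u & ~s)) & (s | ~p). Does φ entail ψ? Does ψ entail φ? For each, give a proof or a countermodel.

(⇒) This fails. Under u = F, s = T, p = F, the left side is true but the right side is false.

(⇐) Assume the antecedent. If u is true, the antecedent forces (u = T, s = F, p = F), and the consequent holds there. If u is false, the consequent reduces to true regardless of the other variables. Either way the consequent holds.

Only the reverse direction holds.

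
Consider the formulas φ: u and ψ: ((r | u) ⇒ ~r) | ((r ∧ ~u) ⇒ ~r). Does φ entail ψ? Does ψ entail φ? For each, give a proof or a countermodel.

(⟸) This fails. Under r = F, u = F, the left side is false but the right side is true.

(⟹) Assume the antecedent. If r is true, the antecedent forces (r = T, u = T), and the consequent holds there. If r is false, the consequent reduces to true regardless of the other variables. Either way the consequent holds.

The forward direction holds; the converse fails.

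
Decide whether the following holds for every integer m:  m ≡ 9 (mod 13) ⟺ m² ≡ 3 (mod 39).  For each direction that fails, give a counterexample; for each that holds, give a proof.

(→) This fails: take m = 22. Then 22 ≡ 9 (mod 13), but 22² = 484 ≡ 16 (mod 39), not 3.

(←) This fails: take m = 30. Then 30² = 900 ≡ 3 (mod 39), yet 30 ≡ 4 (mod 13), not 9.

Both directions fail.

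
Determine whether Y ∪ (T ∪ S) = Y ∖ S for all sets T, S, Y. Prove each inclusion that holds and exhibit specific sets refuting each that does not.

The sets are not equal: only the reverse inclusion holds.

(⊇) Let x ∈ Y ∖ S. Then either x ∈ Y and x ∉ T, S; or x ∈ T ∩ Y and x ∉ S. In each case x ∈ Y ∪ (T ∪ S), so Y ∖ S ⊆ Y ∪ (T ∪ S).

(⊆) This inclusion fails. Take T = {1}, S = ∅, Y = ∅; then 1 ∈ Y ∪ (T ∪ S) but 1 ∉ Y ∖ S.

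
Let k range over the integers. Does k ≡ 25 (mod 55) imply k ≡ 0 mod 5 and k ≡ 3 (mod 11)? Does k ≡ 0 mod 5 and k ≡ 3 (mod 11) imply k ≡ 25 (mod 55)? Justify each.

[⇒] Suppose k ≡ 25 (mod 55); write k = 55j + 25. Since 5 ∣ 55, reducing mod 5 gives k ≡ 25 ≡ 0 (mod 5); since 11 ∣ 55, reducing mod 11 gives k ≡ 25 ≡ 3 (mod 11).

[⇐] Conversely, if k ≡ 0 (mod 5) and k ≡ 3 (mod 11), then by the Chinese remainder theorem k ≡ 25 (mod 55). This is exactly k ≡ 25 (mod 55).

Both directions hold.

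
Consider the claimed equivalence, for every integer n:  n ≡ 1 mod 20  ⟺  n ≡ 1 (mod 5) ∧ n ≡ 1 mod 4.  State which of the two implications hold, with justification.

(⇒) Suppose n ≡ 1 (mod 20); write n = 20j + 1. Since 5 ∣ 20, reducing mod 5 gives n ≡ 1 (mod 5); since 4 ∣ 20, reducing mod 4 gives n ≡ 1 (mod 4).

(⇐) Conversely, if n ≡ 1 (mod 5) and n ≡ 1 (mod 4), then by the Chinese remainder theorem n ≡ 1 (mod 20). This is exactly n ≡ 1 (mod 20).

Equivalent; both directions hold.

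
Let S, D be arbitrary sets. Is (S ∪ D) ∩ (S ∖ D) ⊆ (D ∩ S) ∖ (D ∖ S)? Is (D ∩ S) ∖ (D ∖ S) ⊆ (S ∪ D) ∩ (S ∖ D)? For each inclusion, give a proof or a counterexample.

Neither inclusion holds.

(⊆) This inclusion fails. Take S = {1}, D = ∅; then 1 ∈ (S ∪ D) ∩ (S ∖ D) but 1 ∉ (D ∩ S) ∖ (D ∖ S).

(⊇) This inclusion fails. Take S = {1}, D = {1}; then 1 ∈ (D ∩ S) ∖ (D ∖ S) but 1 ∉ (S ∪ D) ∩ (S ∖ D).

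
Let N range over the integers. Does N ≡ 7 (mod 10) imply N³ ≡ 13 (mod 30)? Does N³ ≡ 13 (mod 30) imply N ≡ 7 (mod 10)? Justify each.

Not equivalent: only (⇐) holds.

(⟹) This fails: take N = 17. Then 17 ≡ 7 (mod 10), but 17³ = 4913 ≡ 23 (mod 30), not 13.

(⟸) Conversely, the residues r modulo 30 with r³ ≡ 13 (mod 30) are exactly {7}, and each is ≡ 7 (mod 10).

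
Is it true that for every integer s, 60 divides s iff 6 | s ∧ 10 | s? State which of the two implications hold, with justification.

[⇒] If 60 ∣ s, write s = 60q. Since 60 = 10·6, s = 6·(10q), so 6 ∣ s; and since 60 = 6·10, s = 10·(6q), so 10 ∣ s.

[⇐] This fails: take s = 30. Both 6 ∣ 30 and 10 ∣ 30, yet 30 is not a multiple of 60 (since 30 = 0·60 + 30), so 60 ∤ 30.

Not equivalent: only (⇒) holds.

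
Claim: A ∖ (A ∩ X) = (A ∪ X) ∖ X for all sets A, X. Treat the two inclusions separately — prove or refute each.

Both inclusions hold; the sets are equal.

(⟹) Let x ∈ A ∖ (A ∩ X). Then x ∈ A and x ∉ X, from which x ∈ (A ∪ X) ∖ X.

(⟸) Let x ∈ (A ∪ X) ∖ X. Then x ∈ A and x ∉ X, from which x ∈ A ∖ (A ∩ X).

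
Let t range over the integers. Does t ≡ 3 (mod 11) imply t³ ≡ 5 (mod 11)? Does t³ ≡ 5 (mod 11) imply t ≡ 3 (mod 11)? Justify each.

The biconditional holds.

(⇒) Suppose t ≡ 3 (mod 11). Write t = 11j + 3. Then (11j + 3)³ = 1331j³ + 1089j² + 297j + 27 = 11(121j³ + 99j² + 27j + 2) + 5, so t³ ≡ 5 (mod 11).

(⇐) Conversely, suppose t³ ≡ 5 (mod 11). The only residue r in {0, …, 10} with r³ ≡ 5 (mod 11) is r = 3, so t ≡ 3 (mod 11).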